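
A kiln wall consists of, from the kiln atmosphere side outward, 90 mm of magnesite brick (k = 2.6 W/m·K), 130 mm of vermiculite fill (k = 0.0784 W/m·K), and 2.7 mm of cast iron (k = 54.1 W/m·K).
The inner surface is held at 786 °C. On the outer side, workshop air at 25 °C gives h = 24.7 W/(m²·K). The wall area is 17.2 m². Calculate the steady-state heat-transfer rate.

Using the resistance-network approach (series):
R_magnesite brick = L/(kA) = 0.09/(2.6×17.2) = 0.002013 K/W
R_vermiculite fill = L/(kA) = 0.13/(0.0784×17.2) = 0.0964 K/W
R_cast iron = L/(kA) = 0.0027/(54.1×17.2) = 2.902×10^-6 K/W
R_outer film = 1/(h_o·A) = 1/(24.7×17.2) = 0.002354 K/W
R_total = 0.1008 K/W
Q = ΔT / R_total = 761 / 0.1008

Q ≈ 7550 W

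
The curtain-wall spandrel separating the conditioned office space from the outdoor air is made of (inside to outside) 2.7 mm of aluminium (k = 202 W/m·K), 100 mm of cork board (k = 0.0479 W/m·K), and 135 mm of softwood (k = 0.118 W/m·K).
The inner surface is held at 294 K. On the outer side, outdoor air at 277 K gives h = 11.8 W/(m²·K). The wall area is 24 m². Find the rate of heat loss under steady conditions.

Q ≈ 123 W

Using the resistance-network approach (series):
R_aluminium = L/(kA) = 0.0027/(202×24) = 5.569×10^-7 K/W
R_cork board = L/(kA) = 0.1/(0.0479×24) = 0.08699 K/W
R_softwood = L/(kA) = 0.135/(0.118×24) = 0.04767 K/W
R_outer film = 1/(h_o·A) = 1/(11.8×24) = 0.003531 K/W
R_total = 0.1382 K/W
Q = ΔT / R_total = 17 / 0.1382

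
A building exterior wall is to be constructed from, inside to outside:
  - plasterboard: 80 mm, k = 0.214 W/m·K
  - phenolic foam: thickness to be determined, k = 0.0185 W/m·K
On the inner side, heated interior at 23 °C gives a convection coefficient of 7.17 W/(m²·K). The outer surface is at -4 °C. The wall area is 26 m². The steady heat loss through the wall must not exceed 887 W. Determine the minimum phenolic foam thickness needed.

L ≈ 5.15 mm

Series thermal resistances:
R_inner film = 1/(h_i·A) = 1/(7.17×26) = 0.005364 K/W
R_plasterboard = L/(kA) = 0.08/(0.214×26) = 0.01438 K/W
Sum of the known resistances R_other = 0.01974 K/W
Required total resistance R_tot = ΔT/Q_allow = 27/887 = 0.03044 K/W
R_phenolic foam = R_tot − R_other = 0.0107 K/W
L = R·k·A = 0.0107×0.0185×26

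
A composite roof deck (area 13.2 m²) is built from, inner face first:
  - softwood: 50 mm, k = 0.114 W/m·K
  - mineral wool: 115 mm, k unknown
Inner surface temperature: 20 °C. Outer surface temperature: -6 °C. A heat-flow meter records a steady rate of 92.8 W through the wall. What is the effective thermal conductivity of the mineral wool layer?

Series thermal resistances:
R_softwood = L/(kA) = 0.05/(0.114×13.2) = 0.03323 K/W
Sum of known resistances R_other = 0.03323 K/W
Total R = ΔT/Q = 26/92.8 = 0.2802 K/W
R_mineral wool = R_total − R_other = 0.2469 K/W
k = L/(R·A) = 0.115/(0.2469×13.2)

k ≈ 0.0353 W/(m·K)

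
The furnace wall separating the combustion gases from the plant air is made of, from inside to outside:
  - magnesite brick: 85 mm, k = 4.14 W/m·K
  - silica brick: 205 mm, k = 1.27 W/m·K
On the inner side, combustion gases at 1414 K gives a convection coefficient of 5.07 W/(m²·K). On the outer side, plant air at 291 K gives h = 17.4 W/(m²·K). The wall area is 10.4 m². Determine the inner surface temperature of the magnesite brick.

T ≈ 907 K

Model the wall as resistances in series:
R_inner film = 1/(h_i·A) = 1/(5.07×10.4) = 0.01897 K/W
R_magnesite brick = L/(kA) = 0.085/(4.14×10.4) = 0.001974 K/W
R_silica brick = L/(kA) = 0.205/(1.27×10.4) = 0.01552 K/W
R_outer film = 1/(h_o·A) = 1/(17.4×10.4) = 0.005526 K/W
R_total = 0.04199 K/W;  Q = ΔT/R_total = 1123/0.04199 = 26750 W
T_interface = T_inner − Q·ΣR(inner→interface) = 1414 − 26700×0.01897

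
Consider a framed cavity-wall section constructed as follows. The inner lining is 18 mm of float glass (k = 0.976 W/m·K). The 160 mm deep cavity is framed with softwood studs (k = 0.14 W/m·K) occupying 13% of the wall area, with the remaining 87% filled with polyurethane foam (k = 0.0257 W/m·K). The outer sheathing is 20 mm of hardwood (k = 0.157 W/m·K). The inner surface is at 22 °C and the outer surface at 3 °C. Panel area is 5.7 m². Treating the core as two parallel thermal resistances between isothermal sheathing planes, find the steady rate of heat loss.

Q ≈ 26.5 W

Sheathing layers in series; stud and cavity paths in parallel between them.
R_inner = 0.018/(0.976×5.7) = 0.003236 K/W
R_stud  = 0.16/(0.14×0.13×5.7) = 1.542 K/W
R_cav   = 0.16/(0.0257×0.87×5.7) = 1.255 K/W
1/R_core = 1/R_stud + 1/R_cav → R_core = 0.6921 K/W
R_outer = 0.02/(0.157×5.7) = 0.02235 K/W
R_total = 0.7177 K/W
Q = ΔT/R_total = 19/0.7177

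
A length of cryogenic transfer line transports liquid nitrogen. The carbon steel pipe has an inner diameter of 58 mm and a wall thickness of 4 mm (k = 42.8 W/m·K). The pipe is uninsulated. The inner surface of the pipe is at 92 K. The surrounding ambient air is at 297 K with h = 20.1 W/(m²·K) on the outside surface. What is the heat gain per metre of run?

For a radial system each layer contributes R = ln(r_out/r_in)/(2πkL); films add R = 1/(hA).
R_carbon steel pipe wall = ln(33/29)/(2π×42.8×1) = 4.805×10^-4 K/W
R_outer film = 1/(h_o·2πr_oL) = 1/(20.1×2π×0.033×1) = 0.2399 K/W
R_total = 0.2404 K/W
Q = ΔT/R_total = 205/0.2404

q′ ≈ 853 W/m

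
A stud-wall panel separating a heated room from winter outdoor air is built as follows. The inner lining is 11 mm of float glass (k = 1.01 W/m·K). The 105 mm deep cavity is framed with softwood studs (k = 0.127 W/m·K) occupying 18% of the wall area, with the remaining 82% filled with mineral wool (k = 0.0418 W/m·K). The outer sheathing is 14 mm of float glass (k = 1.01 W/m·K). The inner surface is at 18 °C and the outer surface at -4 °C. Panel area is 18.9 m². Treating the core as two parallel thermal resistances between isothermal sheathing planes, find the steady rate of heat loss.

Sheathing layers in series; stud and cavity paths in parallel between them.
R_inner = 0.011/(1.01×18.9) = 5.762×10^-4 K/W
R_stud  = 0.105/(0.127×0.18×18.9) = 0.243 K/W
R_cav   = 0.105/(0.0418×0.82×18.9) = 0.1621 K/W
1/R_core = 1/R_stud + 1/R_cav → R_core = 0.09723 K/W
R_outer = 0.014/(1.01×18.9) = 7.334×10^-4 K/W
R_total = 0.09854 K/W
Q = ΔT/R_total = 22/0.09854

Q ≈ 223 W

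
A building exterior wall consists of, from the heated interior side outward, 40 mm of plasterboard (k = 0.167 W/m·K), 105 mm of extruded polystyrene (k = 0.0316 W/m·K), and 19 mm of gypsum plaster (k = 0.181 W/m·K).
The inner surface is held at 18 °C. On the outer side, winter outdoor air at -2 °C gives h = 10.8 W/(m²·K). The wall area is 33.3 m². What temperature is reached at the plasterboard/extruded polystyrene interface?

T ≈ 16.7 °C

Series thermal resistances:
R_plasterboard = L/(kA) = 0.04/(0.167×33.3) = 0.007193 K/W
R_extruded polystyrene = L/(kA) = 0.105/(0.0316×33.3) = 0.09978 K/W
R_gypsum plaster = L/(kA) = 0.019/(0.181×33.3) = 0.003152 K/W
R_outer film = 1/(h_o·A) = 1/(10.8×33.3) = 0.002781 K/W
R_total = 0.1129 K/W;  Q = ΔT/R_total = 20/0.1129 = 177.1 W
T_interface = T_inner − Q·ΣR(inner→interface) = 18 − 177×0.007193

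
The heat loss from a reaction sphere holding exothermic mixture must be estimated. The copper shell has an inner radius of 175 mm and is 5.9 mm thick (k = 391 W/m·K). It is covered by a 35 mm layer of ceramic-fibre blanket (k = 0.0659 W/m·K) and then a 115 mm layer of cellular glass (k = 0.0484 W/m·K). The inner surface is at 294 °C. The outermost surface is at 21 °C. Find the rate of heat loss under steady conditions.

For a spherical shell R = (1/r₁ − 1/r₂)/(4πk); film R = 1/(h·4πr²). In series:
R_copper shell = (1/0.175 − 1/0.1809)/(4π×391) = 3.793×10^-5 K/W
R_ceramic-fibre blanket = (1/0.1809 − 1/0.2159)/(4π×0.0659) = 1.082 K/W
R_cellular glass = (1/0.2159 − 1/0.3309)/(4π×0.0484) = 2.647 K/W
R_total = 3.729 K/W
Q = ΔT/R_total = 273/3.729

Q ≈ 73.2 W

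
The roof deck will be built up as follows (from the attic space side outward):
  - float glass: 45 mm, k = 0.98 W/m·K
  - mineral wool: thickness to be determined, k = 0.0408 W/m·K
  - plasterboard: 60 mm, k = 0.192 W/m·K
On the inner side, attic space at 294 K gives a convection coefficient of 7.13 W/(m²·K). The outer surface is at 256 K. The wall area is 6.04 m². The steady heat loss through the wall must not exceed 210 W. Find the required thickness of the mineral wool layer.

L ≈ 24.2 mm

Model the wall as resistances in series:
R_inner film = 1/(h_i·A) = 1/(7.13×6.04) = 0.02322 K/W
R_float glass = L/(kA) = 0.045/(0.98×6.04) = 0.007602 K/W
R_plasterboard = L/(kA) = 0.06/(0.192×6.04) = 0.05174 K/W
Sum of the known resistances R_other = 0.08256 K/W
Required total resistance R_tot = ΔT/Q_allow = 38/210 = 0.181 K/W
R_mineral wool = R_tot − R_other = 0.09839 K/W
L = R·k·A = 0.09839×0.0408×6.04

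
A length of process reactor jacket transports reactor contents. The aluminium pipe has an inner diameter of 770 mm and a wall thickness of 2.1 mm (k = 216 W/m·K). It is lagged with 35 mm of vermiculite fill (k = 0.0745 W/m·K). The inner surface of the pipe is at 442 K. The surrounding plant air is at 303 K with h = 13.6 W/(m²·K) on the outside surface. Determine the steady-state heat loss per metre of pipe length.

q′ ≈ 654 W/m

Cylindrical conduction, so R = ln(r₂/r₁)/(2πkL) per layer, in series:
R_aluminium pipe wall = ln(387.1/385)/(2π×216×1) = 4.008×10^-6 K/W
R_vermiculite fill = ln(422.1/387.1)/(2π×0.0745×1) = 0.1849 K/W
R_outer film = 1/(h_o·2πr_oL) = 1/(13.6×2π×0.4221×1) = 0.02772 K/W
R_total = 0.2126 K/W
Q = ΔT/R_total = 139/0.2126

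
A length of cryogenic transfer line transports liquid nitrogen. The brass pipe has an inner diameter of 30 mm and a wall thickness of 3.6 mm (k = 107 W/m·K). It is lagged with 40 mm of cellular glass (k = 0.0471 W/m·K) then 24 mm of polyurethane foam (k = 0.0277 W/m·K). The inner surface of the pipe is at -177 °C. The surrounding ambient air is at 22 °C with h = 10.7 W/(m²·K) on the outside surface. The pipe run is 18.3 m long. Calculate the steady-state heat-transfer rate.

Q ≈ 604 W

Radial resistances (cylindrical: R_cond = ln(r_o/r_i)/(2πkL), R_conv = 1/(h·2πrL)):
R_brass pipe wall = ln(18.6/15)/(2π×107×18.3) = 1.748×10^-5 K/W
R_cellular glass = ln(58.6/18.6)/(2π×0.0471×18.3) = 0.2119 K/W
R_polyurethane foam = ln(82.6/58.6)/(2π×0.0277×18.3) = 0.1078 K/W
R_outer film = 1/(h_o·2πr_oL) = 1/(10.7×2π×0.0826×18.3) = 0.00984 K/W
R_total = 0.3295 K/W
Q = ΔT/R_total = 199/0.3295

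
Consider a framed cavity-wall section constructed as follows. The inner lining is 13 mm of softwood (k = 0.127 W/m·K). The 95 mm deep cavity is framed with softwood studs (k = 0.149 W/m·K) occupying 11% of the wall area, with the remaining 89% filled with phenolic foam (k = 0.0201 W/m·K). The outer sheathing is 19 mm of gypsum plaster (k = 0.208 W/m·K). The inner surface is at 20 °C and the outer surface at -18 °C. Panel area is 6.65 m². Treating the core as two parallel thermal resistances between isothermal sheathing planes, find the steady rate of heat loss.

Sheathing layers in series; stud and cavity paths in parallel between them.
R_inner = 0.013/(0.127×6.65) = 0.01539 K/W
R_stud  = 0.095/(0.149×0.11×6.65) = 0.8716 K/W
R_cav   = 0.095/(0.0201×0.89×6.65) = 0.7986 K/W
1/R_core = 1/R_stud + 1/R_cav → R_core = 0.4167 K/W
R_outer = 0.019/(0.208×6.65) = 0.01374 K/W
R_total = 0.4459 K/W
Q = ΔT/R_total = 38/0.4459

Q ≈ 85.2 W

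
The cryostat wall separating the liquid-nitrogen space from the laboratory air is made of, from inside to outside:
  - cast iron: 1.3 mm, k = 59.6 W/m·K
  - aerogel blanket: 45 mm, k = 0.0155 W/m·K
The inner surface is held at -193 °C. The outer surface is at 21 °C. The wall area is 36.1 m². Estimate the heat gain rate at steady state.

Model the wall as resistances in series:
R_cast iron = L/(kA) = 0.0013/(59.6×36.1) = 6.042×10^-7 K/W
R_aerogel blanket = L/(kA) = 0.045/(0.0155×36.1) = 0.08042 K/W
R_total = 0.08042 K/W
Q = ΔT / R_total = 214 / 0.08042

Q ≈ 2660 W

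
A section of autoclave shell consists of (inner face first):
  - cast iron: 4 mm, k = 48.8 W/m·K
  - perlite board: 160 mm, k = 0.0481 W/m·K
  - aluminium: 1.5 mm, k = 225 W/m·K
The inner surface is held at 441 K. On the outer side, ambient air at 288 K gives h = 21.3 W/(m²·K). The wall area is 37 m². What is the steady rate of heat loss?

Thermal resistances in series:
R_cast iron = L/(kA) = 0.004/(48.8×37) = 2.215×10^-6 K/W
R_perlite board = L/(kA) = 0.16/(0.0481×37) = 0.0899 K/W
R_aluminium = L/(kA) = 0.0015/(225×37) = 1.802×10^-7 K/W
R_outer film = 1/(h_o·A) = 1/(21.3×37) = 0.001269 K/W
R_total = 0.09117 K/W
Q = ΔT / R_total = 153 / 0.09117

Q ≈ 1680 W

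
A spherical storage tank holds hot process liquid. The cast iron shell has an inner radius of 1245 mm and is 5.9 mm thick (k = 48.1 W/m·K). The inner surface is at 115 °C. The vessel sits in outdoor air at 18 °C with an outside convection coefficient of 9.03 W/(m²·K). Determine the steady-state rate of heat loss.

Each spherical layer contributes R = (1/r_i − 1/r_o)/(4πk):
R_cast iron shell = (1/1.245 − 1/1.2509)/(4π×48.1) = 6.268×10^-6 K/W
R_outer film = 1/(h·4πr_o²) = 1/(9.03×4π×1.2509²) = 0.005632 K/W
R_total = 0.005638 K/W
Q = ΔT/R_total = 97/0.005638

Q ≈ 17200 W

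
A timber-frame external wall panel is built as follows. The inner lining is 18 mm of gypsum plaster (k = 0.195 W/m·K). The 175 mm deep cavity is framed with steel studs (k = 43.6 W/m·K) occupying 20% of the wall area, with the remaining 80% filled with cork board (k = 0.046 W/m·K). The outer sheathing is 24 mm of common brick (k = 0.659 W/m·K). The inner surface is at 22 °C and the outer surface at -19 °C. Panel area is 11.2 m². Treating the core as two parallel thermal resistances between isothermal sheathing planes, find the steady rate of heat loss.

Sheathing layers in series; stud and cavity paths in parallel between them.
R_inner = 0.018/(0.195×11.2) = 0.008242 K/W
R_stud  = 0.175/(43.6×0.2×11.2) = 0.001792 K/W
R_cav   = 0.175/(0.046×0.8×11.2) = 0.4246 K/W
1/R_core = 1/R_stud + 1/R_cav → R_core = 0.001784 K/W
R_outer = 0.024/(0.659×11.2) = 0.003252 K/W
R_total = 0.01328 K/W
Q = ΔT/R_total = 41/0.01328

Q ≈ 3090 W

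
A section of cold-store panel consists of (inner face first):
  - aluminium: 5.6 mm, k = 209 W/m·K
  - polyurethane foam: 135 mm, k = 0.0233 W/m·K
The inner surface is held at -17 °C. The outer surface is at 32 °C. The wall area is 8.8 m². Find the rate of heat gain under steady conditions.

Q ≈ 74.4 W

Treating each layer as a thermal resistance in series:
R_aluminium = L/(kA) = 0.0056/(209×8.8) = 3.045×10^-6 K/W
R_polyurethane foam = L/(kA) = 0.135/(0.0233×8.8) = 0.6584 K/W
R_total = 0.6584 K/W
Q = ΔT / R_total = 49 / 0.6584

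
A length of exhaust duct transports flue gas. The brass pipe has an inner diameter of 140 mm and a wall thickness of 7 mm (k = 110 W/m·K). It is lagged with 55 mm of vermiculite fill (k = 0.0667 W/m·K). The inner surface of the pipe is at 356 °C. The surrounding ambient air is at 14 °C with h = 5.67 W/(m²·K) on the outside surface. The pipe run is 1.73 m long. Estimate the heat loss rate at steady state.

Q ≈ 395 W

Treating each annulus and film as a series resistance:
R_brass pipe wall = ln(77/70)/(2π×110×1.73) = 7.971×10^-5 K/W
R_vermiculite fill = ln(132/77)/(2π×0.0667×1.73) = 0.7434 K/W
R_outer film = 1/(h_o·2πr_oL) = 1/(5.67×2π×0.132×1.73) = 0.1229 K/W
R_total = 0.8664 K/W
Q = ΔT/R_total = 342/0.8664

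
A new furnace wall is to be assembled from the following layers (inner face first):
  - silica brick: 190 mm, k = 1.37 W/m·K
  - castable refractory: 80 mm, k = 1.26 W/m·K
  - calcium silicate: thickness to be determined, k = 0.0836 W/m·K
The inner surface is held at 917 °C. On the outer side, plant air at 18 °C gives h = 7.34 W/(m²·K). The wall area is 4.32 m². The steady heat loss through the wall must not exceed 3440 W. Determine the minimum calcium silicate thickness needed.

Treating each layer as a thermal resistance in series:
R_silica brick = L/(kA) = 0.19/(1.37×4.32) = 0.0321 K/W
R_castable refractory = L/(kA) = 0.08/(1.26×4.32) = 0.0147 K/W
R_outer film = 1/(h_o·A) = 1/(7.34×4.32) = 0.03154 K/W
Sum of the known resistances R_other = 0.07834 K/W
Required total resistance R_tot = ΔT/Q_allow = 899/3440 = 0.2613 K/W
R_calcium silicate = R_tot − R_other = 0.183 K/W
L = R·k·A = 0.183×0.0836×4.32

L ≈ 66.1 mm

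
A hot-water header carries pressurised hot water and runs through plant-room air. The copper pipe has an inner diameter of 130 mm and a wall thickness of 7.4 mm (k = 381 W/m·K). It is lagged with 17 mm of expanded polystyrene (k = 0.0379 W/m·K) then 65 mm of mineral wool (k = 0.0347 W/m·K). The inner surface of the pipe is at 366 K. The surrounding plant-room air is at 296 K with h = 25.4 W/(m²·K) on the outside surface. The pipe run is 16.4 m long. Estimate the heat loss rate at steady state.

Q ≈ 334 W

Per-layer cylindrical resistances, series-summed:
R_copper pipe wall = ln(72.4/65)/(2π×381×16.4) = 2.746×10^-6 K/W
R_expanded polystyrene = ln(89.4/72.4)/(2π×0.0379×16.4) = 0.05401 K/W
R_mineral wool = ln(154.4/89.4)/(2π×0.0347×16.4) = 0.1528 K/W
R_outer film = 1/(h_o·2πr_oL) = 1/(25.4×2π×0.1544×16.4) = 0.002475 K/W
R_total = 0.2093 K/W
Q = ΔT/R_total = 70/0.2093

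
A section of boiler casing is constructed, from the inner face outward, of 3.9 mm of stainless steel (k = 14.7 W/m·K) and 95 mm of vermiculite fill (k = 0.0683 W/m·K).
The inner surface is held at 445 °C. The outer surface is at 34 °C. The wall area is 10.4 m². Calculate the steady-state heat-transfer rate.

Q ≈ 3070 W

Treating each layer as a thermal resistance in series:
R_stainless steel = L/(kA) = 0.0039/(14.7×10.4) = 2.551×10^-5 K/W
R_vermiculite fill = L/(kA) = 0.095/(0.0683×10.4) = 0.1337 K/W
R_total = 0.1338 K/W
Q = ΔT / R_total = 411 / 0.1338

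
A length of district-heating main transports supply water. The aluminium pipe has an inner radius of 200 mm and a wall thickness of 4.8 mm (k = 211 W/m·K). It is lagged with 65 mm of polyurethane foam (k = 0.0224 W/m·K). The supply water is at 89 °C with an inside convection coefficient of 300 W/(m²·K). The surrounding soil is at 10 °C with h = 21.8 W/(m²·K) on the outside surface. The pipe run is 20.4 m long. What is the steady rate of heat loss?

Q ≈ 811 W

For a radial system each layer contributes R = ln(r_out/r_in)/(2πkL); films add R = 1/(hA).
R_inner film = 1/(h_i·2πr₁L) = 1/(300×2π×0.2×20.4) = 1.3×10^-4 K/W
R_aluminium pipe wall = ln(204.8/200)/(2π×211×20.4) = 8.769×10^-7 K/W
R_polyurethane foam = ln(269.8/204.8)/(2π×0.0224×20.4) = 0.09601 K/W
R_outer film = 1/(h_o·2πr_oL) = 1/(21.8×2π×0.2698×20.4) = 0.001326 K/W
R_total = 0.09746 K/W
Q = ΔT/R_total = 79/0.09746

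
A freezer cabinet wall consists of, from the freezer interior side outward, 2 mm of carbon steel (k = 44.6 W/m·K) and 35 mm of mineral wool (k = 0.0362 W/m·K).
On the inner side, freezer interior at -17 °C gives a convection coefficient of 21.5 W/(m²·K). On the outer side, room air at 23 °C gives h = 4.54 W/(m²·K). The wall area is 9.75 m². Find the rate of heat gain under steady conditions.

Q ≈ 316 W

Model the wall as resistances in series:
R_inner film = 1/(h_i·A) = 1/(21.5×9.75) = 0.00477 K/W
R_carbon steel = L/(kA) = 0.002/(44.6×9.75) = 4.599×10^-6 K/W
R_mineral wool = L/(kA) = 0.035/(0.0362×9.75) = 0.09916 K/W
R_outer film = 1/(h_o·A) = 1/(4.54×9.75) = 0.02259 K/W
R_total = 0.1265 K/W
Q = ΔT / R_total = 40 / 0.1265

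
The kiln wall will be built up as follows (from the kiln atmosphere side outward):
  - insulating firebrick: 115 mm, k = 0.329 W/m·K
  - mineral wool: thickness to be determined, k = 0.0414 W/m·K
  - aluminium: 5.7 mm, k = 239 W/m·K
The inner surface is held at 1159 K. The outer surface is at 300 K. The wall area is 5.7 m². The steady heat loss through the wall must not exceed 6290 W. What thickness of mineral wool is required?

L ≈ 17.8 mm

Treating each layer as a thermal resistance in series:
R_insulating firebrick = L/(kA) = 0.115/(0.329×5.7) = 0.06132 K/W
R_aluminium = L/(kA) = 0.0057/(239×5.7) = 4.184×10^-6 K/W
Sum of the known resistances R_other = 0.06133 K/W
Required total resistance R_tot = ΔT/Q_allow = 859/6290 = 0.1366 K/W
R_mineral wool = R_tot − R_other = 0.07524 K/W
L = R·k·A = 0.07524×0.0414×5.7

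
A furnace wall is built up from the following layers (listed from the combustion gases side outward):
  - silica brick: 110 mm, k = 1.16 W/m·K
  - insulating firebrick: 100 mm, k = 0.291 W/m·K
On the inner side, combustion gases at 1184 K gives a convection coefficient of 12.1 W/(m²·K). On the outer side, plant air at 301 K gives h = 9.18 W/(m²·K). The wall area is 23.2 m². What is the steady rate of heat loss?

Treating each layer as a thermal resistance in series:
R_inner film = 1/(h_i·A) = 1/(12.1×23.2) = 0.003562 K/W
R_silica brick = L/(kA) = 0.11/(1.16×23.2) = 0.004087 K/W
R_insulating firebrick = L/(kA) = 0.1/(0.291×23.2) = 0.01481 K/W
R_outer film = 1/(h_o·A) = 1/(9.18×23.2) = 0.004695 K/W
R_total = 0.02716 K/W
Q = ΔT / R_total = 883 / 0.02716

Q ≈ 32500 W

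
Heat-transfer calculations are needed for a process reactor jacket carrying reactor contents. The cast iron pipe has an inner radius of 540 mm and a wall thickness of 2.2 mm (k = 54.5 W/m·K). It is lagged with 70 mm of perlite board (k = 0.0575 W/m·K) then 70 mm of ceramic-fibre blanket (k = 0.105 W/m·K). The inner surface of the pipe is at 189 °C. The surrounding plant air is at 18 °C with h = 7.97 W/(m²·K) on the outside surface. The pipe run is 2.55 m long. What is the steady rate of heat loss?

For a radial system each layer contributes R = ln(r_out/r_in)/(2πkL); films add R = 1/(hA).
R_cast iron pipe wall = ln(542.2/540)/(2π×54.5×2.55) = 4.656×10^-6 K/W
R_perlite board = ln(612.2/542.2)/(2π×0.0575×2.55) = 0.1318 K/W
R_ceramic-fibre blanket = ln(682.2/612.2)/(2π×0.105×2.55) = 0.06435 K/W
R_outer film = 1/(h_o·2πr_oL) = 1/(7.97×2π×0.6822×2.55) = 0.01148 K/W
R_total = 0.2076 K/W
Q = ΔT/R_total = 171/0.2076

Q ≈ 824 W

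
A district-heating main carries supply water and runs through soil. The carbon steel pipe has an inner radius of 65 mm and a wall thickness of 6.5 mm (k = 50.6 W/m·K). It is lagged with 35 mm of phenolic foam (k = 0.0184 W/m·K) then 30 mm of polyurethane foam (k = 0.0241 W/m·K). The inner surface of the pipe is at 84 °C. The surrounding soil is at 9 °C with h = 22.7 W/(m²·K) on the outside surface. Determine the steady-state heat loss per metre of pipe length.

q′ ≈ 14.6 W/m

Radial resistances (cylindrical: R_cond = ln(r_o/r_i)/(2πkL), R_conv = 1/(h·2πrL)):
R_carbon steel pipe wall = ln(71.5/65)/(2π×50.6×1) = 2.998×10^-4 K/W
R_phenolic foam = ln(106.5/71.5)/(2π×0.0184×1) = 3.446 K/W
R_polyurethane foam = ln(136.5/106.5)/(2π×0.0241×1) = 1.639 K/W
R_outer film = 1/(h_o·2πr_oL) = 1/(22.7×2π×0.1365×1) = 0.05136 K/W
R_total = 5.137 K/W
Q = ΔT/R_total = 75/5.137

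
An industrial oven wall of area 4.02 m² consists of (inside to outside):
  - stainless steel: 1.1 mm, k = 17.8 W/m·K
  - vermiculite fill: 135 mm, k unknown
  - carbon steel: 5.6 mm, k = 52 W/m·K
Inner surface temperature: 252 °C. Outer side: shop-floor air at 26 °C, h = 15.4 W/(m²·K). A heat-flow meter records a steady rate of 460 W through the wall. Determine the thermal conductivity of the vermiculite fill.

Series thermal resistances:
R_stainless steel = L/(kA) = 0.0011/(17.8×4.02) = 1.537×10^-5 K/W
R_carbon steel = L/(kA) = 0.0056/(52×4.02) = 2.679×10^-5 K/W
R_outer film = 1/(h_o·A) = 1/(15.4×4.02) = 0.01615 K/W
Sum of known resistances R_other = 0.0162 K/W
Total R = ΔT/Q = 226/460 = 0.4913 K/W
R_vermiculite fill = R_total − R_other = 0.4751 K/W
k = L/(R·A) = 0.135/(0.4751×4.02)

k ≈ 0.0707 W/(m·K)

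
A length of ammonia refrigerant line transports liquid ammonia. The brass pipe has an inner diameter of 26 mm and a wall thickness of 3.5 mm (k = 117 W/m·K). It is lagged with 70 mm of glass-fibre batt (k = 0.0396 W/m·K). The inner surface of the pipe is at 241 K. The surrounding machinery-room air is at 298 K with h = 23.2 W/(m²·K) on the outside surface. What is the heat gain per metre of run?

Cylindrical conduction, so R = ln(r₂/r₁)/(2πkL) per layer, in series:
R_brass pipe wall = ln(16.5/13)/(2π×117×1) = 3.243×10^-4 K/W
R_glass-fibre batt = ln(86.5/16.5)/(2π×0.0396×1) = 6.659 K/W
R_outer film = 1/(h_o·2πr_oL) = 1/(23.2×2π×0.0865×1) = 0.07931 K/W
R_total = 6.738 K/W
Q = ΔT/R_total = 57/6.738

q′ ≈ 8.46 W/m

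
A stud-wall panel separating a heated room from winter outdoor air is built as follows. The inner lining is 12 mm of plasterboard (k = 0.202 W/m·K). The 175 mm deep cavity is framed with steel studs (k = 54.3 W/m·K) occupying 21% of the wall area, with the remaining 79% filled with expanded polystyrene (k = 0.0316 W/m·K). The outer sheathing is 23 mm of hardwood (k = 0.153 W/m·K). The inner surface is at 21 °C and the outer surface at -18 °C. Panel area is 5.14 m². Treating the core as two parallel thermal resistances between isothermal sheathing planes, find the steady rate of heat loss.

Sheathing layers in series; stud and cavity paths in parallel between them.
R_inner = 0.012/(0.202×5.14) = 0.01156 K/W
R_stud  = 0.175/(54.3×0.21×5.14) = 0.002986 K/W
R_cav   = 0.175/(0.0316×0.79×5.14) = 1.364 K/W
1/R_core = 1/R_stud + 1/R_cav → R_core = 0.002979 K/W
R_outer = 0.023/(0.153×5.14) = 0.02925 K/W
R_total = 0.04378 K/W
Q = ΔT/R_total = 39/0.04378

Q ≈ 891 W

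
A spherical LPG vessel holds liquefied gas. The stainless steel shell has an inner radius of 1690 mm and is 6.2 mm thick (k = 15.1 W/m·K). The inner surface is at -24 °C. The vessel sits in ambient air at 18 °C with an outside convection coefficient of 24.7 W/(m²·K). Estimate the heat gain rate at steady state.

Q ≈ 37100 W

Each spherical layer contributes R = (1/r_i − 1/r_o)/(4πk):
R_stainless steel shell = (1/1.69 − 1/1.6962)/(4π×15.1) = 1.14×10^-5 K/W
R_outer film = 1/(h·4πr_o²) = 1/(24.7×4π×1.6962²) = 0.00112 K/W
R_total = 0.001131 K/W
Q = ΔT/R_total = 42/0.001131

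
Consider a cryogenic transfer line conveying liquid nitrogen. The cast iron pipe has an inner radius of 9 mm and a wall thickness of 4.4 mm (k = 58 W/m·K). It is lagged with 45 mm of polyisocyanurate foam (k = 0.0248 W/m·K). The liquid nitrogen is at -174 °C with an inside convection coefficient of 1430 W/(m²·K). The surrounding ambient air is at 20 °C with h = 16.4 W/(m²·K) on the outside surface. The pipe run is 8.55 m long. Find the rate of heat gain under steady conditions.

Q ≈ 172 W

Radial resistances (cylindrical: R_cond = ln(r_o/r_i)/(2πkL), R_conv = 1/(h·2πrL)):
R_inner film = 1/(h_i·2πr₁L) = 1/(1430×2π×0.009×8.55) = 0.001446 K/W
R_cast iron pipe wall = ln(13.4/9)/(2π×58×8.55) = 1.277×10^-4 K/W
R_polyisocyanurate foam = ln(58.4/13.4)/(2π×0.0248×8.55) = 1.105 K/W
R_outer film = 1/(h_o·2πr_oL) = 1/(16.4×2π×0.0584×8.55) = 0.01944 K/W
R_total = 1.126 K/W
Q = ΔT/R_total = 194/1.126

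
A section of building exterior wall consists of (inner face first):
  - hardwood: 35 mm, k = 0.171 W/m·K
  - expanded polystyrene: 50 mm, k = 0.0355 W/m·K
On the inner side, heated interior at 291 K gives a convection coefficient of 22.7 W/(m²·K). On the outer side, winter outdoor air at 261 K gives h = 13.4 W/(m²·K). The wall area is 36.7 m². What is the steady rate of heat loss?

Thermal resistances in series:
R_inner film = 1/(h_i·A) = 1/(22.7×36.7) = 0.0012 K/W
R_hardwood = L/(kA) = 0.035/(0.171×36.7) = 0.005577 K/W
R_expanded polystyrene = L/(kA) = 0.05/(0.0355×36.7) = 0.03838 K/W
R_outer film = 1/(h_o·A) = 1/(13.4×36.7) = 0.002033 K/W
R_total = 0.04719 K/W
Q = ΔT / R_total = 30 / 0.04719

Q ≈ 636 W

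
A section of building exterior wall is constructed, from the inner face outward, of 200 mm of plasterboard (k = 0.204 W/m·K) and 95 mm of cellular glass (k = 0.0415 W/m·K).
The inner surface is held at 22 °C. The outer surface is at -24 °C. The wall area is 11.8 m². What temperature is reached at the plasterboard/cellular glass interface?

T ≈ 8.21 °C

Model the wall as resistances in series:
R_plasterboard = L/(kA) = 0.2/(0.204×11.8) = 0.08308 K/W
R_cellular glass = L/(kA) = 0.095/(0.0415×11.8) = 0.194 K/W
R_total = 0.2771 K/W;  Q = ΔT/R_total = 46/0.2771 = 166 W
T_interface = T_inner − Q·ΣR(inner→interface) = 22 − 166×0.08308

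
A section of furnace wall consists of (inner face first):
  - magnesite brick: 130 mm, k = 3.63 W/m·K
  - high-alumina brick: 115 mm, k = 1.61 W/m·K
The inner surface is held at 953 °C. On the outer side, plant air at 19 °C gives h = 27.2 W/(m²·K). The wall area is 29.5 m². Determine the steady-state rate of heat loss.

Series thermal resistances:
R_magnesite brick = L/(kA) = 0.13/(3.63×29.5) = 0.001214 K/W
R_high-alumina brick = L/(kA) = 0.115/(1.61×29.5) = 0.002421 K/W
R_outer film = 1/(h_o·A) = 1/(27.2×29.5) = 0.001246 K/W
R_total = 0.004882 K/W
Q = ΔT / R_total = 934 / 0.004882

Q ≈ 191000 W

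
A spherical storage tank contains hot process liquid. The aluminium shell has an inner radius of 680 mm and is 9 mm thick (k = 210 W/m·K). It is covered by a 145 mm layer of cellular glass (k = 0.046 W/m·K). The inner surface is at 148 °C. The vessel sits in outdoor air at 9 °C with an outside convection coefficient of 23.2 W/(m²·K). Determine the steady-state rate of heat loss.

Q ≈ 315 W

Each spherical layer contributes R = (1/r_i − 1/r_o)/(4πk):
R_aluminium shell = (1/0.68 − 1/0.689)/(4π×210) = 7.279×10^-6 K/W
R_cellular glass = (1/0.689 − 1/0.834)/(4π×0.046) = 0.4365 K/W
R_outer film = 1/(h·4πr_o²) = 1/(23.2×4π×0.834²) = 0.004931 K/W
R_total = 0.4415 K/W
Q = ΔT/R_total = 139/0.4415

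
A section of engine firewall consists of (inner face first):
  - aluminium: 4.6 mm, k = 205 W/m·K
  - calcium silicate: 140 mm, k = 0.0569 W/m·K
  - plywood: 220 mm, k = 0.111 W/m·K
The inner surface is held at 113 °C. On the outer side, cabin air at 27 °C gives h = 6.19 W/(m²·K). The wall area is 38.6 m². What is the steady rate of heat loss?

Q ≈ 721 W

Model the wall as resistances in series:
R_aluminium = L/(kA) = 0.0046/(205×38.6) = 5.813×10^-7 K/W
R_calcium silicate = L/(kA) = 0.14/(0.0569×38.6) = 0.06374 K/W
R_plywood = L/(kA) = 0.22/(0.111×38.6) = 0.05135 K/W
R_outer film = 1/(h_o·A) = 1/(6.19×38.6) = 0.004185 K/W
R_total = 0.1193 K/W
Q = ΔT / R_total = 86 / 0.1193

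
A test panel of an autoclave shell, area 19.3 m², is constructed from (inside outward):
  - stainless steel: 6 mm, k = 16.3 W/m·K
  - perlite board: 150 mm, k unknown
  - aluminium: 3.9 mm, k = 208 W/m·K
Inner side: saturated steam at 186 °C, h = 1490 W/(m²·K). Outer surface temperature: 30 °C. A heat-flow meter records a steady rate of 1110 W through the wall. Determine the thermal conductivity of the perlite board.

Model the wall as resistances in series:
R_inner film = 1/(h_i·A) = 1/(1490×19.3) = 3.477×10^-5 K/W
R_stainless steel = L/(kA) = 0.006/(16.3×19.3) = 1.907×10^-5 K/W
R_aluminium = L/(kA) = 0.0039/(208×19.3) = 9.715×10^-7 K/W
Sum of known resistances R_other = 5.482×10^-5 K/W
Total R = ΔT/Q = 156/1110 = 0.1405 K/W
R_perlite board = R_total − R_other = 0.1405 K/W
k = L/(R·A) = 0.15/(0.1405×19.3)

k ≈ 0.0553 W/(m·K)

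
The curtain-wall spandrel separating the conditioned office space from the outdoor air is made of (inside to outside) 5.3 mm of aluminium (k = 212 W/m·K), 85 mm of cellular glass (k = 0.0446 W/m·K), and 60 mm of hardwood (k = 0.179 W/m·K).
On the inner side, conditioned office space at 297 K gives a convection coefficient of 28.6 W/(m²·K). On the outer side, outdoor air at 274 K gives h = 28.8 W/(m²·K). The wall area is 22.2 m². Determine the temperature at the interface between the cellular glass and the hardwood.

T ≈ 278 K

Thermal resistances in series:
R_inner film = 1/(h_i·A) = 1/(28.6×22.2) = 0.001575 K/W
R_aluminium = L/(kA) = 0.0053/(212×22.2) = 1.126×10^-6 K/W
R_cellular glass = L/(kA) = 0.085/(0.0446×22.2) = 0.08585 K/W
R_hardwood = L/(kA) = 0.06/(0.179×22.2) = 0.0151 K/W
R_outer film = 1/(h_o·A) = 1/(28.8×22.2) = 0.001564 K/W
R_total = 0.1041 K/W;  Q = ΔT/R_total = 23/0.1041 = 221 W
T_interface = T_inner − Q·ΣR(inner→interface) = 297 − 221×0.08742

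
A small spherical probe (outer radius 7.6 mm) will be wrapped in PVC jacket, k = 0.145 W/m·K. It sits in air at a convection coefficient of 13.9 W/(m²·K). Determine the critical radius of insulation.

For a sphere r_cr = 2k/h = 2×0.145/13.9
r_cr = 20.9 mm; since the bare radius (7.6 mm) is below r_cr, adding a thin layer of insulation will *increase* heat loss.

r_cr ≈ 20.9 mm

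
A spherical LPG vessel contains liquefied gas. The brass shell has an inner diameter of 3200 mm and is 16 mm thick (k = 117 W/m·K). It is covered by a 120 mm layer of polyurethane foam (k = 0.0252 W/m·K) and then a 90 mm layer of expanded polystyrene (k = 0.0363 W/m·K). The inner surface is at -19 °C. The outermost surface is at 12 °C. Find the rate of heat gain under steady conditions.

Each spherical layer contributes R = (1/r_i − 1/r_o)/(4πk):
R_brass shell = (1/1.6 − 1/1.616)/(4π×117) = 4.209×10^-6 K/W
R_polyurethane foam = (1/1.616 − 1/1.736)/(4π×0.0252) = 0.1351 K/W
R_expanded polystyrene = (1/1.736 − 1/1.826)/(4π×0.0363) = 0.06224 K/W
R_total = 0.1973 K/W
Q = ΔT/R_total = 31/0.1973

Q ≈ 157 W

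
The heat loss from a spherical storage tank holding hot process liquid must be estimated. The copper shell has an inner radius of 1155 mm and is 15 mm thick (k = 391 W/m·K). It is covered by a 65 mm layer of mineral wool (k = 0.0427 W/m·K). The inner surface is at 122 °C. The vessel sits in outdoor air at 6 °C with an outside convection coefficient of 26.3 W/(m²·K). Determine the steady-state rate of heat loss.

Q ≈ 1350 W

Each spherical layer contributes R = (1/r_i − 1/r_o)/(4πk):
R_copper shell = (1/1.155 − 1/1.17)/(4π×391) = 2.259×10^-6 K/W
R_mineral wool = (1/1.17 − 1/1.235)/(4π×0.0427) = 0.08383 K/W
R_outer film = 1/(h·4πr_o²) = 1/(26.3×4π×1.235²) = 0.001984 K/W
R_total = 0.08582 K/W
Q = ΔT/R_total = 116/0.08582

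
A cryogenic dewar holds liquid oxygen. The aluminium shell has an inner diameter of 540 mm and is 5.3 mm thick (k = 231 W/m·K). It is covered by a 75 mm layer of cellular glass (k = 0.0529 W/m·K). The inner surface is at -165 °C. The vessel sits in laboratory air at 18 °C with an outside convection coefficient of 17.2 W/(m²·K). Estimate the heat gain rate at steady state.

Q ≈ 152 W

For a spherical shell R = (1/r₁ − 1/r₂)/(4πk); film R = 1/(h·4πr²). In series:
R_aluminium shell = (1/0.27 − 1/0.2753)/(4π×231) = 2.456×10^-5 K/W
R_cellular glass = (1/0.2753 − 1/0.3503)/(4π×0.0529) = 1.17 K/W
R_outer film = 1/(h·4πr_o²) = 1/(17.2×4π×0.3503²) = 0.0377 K/W
R_total = 1.208 K/W
Q = ΔT/R_total = 183/1.208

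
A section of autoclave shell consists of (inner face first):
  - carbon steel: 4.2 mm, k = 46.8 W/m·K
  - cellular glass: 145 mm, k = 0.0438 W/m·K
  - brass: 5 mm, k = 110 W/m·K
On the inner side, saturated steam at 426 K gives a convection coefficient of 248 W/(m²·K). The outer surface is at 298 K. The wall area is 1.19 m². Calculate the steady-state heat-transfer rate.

Q ≈ 46 W

Model the wall as resistances in series:
R_inner film = 1/(h_i·A) = 1/(248×1.19) = 0.003388 K/W
R_carbon steel = L/(kA) = 0.0042/(46.8×1.19) = 7.541×10^-5 K/W
R_cellular glass = L/(kA) = 0.145/(0.0438×1.19) = 2.782 K/W
R_brass = L/(kA) = 0.005/(110×1.19) = 3.82×10^-5 K/W
R_total = 2.785 K/W
Q = ΔT / R_total = 128 / 2.785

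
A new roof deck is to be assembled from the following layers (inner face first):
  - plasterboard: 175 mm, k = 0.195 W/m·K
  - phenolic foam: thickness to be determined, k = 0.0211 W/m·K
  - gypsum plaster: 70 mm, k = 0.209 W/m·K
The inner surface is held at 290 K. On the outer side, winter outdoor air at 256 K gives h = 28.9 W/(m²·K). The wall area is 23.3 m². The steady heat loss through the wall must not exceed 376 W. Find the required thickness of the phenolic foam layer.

L ≈ 17.7 mm

Series thermal resistances:
R_plasterboard = L/(kA) = 0.175/(0.195×23.3) = 0.03852 K/W
R_gypsum plaster = L/(kA) = 0.07/(0.209×23.3) = 0.01437 K/W
R_outer film = 1/(h_o·A) = 1/(28.9×23.3) = 0.001485 K/W
Sum of the known resistances R_other = 0.05438 K/W
Required total resistance R_tot = ΔT/Q_allow = 34/376 = 0.09043 K/W
R_phenolic foam = R_tot − R_other = 0.03605 K/W
L = R·k·A = 0.03605×0.0211×23.3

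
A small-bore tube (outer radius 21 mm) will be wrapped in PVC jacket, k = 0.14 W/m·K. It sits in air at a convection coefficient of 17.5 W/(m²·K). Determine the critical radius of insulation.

For a cylinder r_cr = k/h = 0.14/17.5
r_cr = 8 mm; since the bare radius (21 mm) is above r_cr, any added insulation will reduce heat loss.

r_cr ≈ 8 mm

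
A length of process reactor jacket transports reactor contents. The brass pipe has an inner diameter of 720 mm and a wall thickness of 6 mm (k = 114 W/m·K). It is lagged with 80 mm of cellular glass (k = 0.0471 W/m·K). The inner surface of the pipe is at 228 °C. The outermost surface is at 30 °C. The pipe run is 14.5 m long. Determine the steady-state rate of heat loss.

For a radial system each layer contributes R = ln(r_out/r_in)/(2πkL); films add R = 1/(hA).
R_brass pipe wall = ln(366/360)/(2π×114×14.5) = 1.591×10^-6 K/W
R_cellular glass = ln(446/366)/(2π×0.0471×14.5) = 0.04607 K/W
R_total = 0.04607 K/W
Q = ΔT/R_total = 198/0.04607

Q ≈ 4300 W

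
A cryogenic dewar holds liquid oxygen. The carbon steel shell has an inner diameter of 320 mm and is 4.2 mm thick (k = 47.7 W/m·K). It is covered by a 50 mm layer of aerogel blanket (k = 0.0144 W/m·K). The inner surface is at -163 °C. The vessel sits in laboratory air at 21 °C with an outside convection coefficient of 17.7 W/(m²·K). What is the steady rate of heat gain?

Q ≈ 23.1 W

For a spherical shell R = (1/r₁ − 1/r₂)/(4πk); film R = 1/(h·4πr²). In series:
R_carbon steel shell = (1/0.16 − 1/0.1642)/(4π×47.7) = 2.667×10^-4 K/W
R_aerogel blanket = (1/0.1642 − 1/0.2142)/(4π×0.0144) = 7.856 K/W
R_outer film = 1/(h·4πr_o²) = 1/(17.7×4π×0.2142²) = 0.09799 K/W
R_total = 7.954 K/W
Q = ΔT/R_total = 184/7.954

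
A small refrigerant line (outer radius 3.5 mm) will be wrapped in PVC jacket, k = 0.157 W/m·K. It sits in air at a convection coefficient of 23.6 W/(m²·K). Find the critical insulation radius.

For a cylinder r_cr = k/h = 0.157/23.6
r_cr = 6.65 mm; since the bare radius (3.5 mm) is below r_cr, adding a thin layer of insulation will *increase* heat loss.

r_cr ≈ 6.65 mm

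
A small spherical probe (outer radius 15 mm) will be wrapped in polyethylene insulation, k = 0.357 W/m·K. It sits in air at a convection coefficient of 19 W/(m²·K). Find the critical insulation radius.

For a sphere r_cr = 2k/h = 2×0.357/19
r_cr = 37.6 mm; since the bare radius (15 mm) is below r_cr, adding a thin layer of insulation will *increase* heat loss.

r_cr ≈ 37.6 mm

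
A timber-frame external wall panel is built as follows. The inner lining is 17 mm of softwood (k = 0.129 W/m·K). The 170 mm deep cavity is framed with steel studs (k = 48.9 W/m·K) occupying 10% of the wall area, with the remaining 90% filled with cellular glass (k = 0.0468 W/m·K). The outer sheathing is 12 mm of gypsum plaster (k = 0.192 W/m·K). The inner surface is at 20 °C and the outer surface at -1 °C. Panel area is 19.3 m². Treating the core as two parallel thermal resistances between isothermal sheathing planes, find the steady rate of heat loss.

Sheathing layers in series; stud and cavity paths in parallel between them.
R_inner = 0.017/(0.129×19.3) = 0.006828 K/W
R_stud  = 0.17/(48.9×0.1×19.3) = 0.001801 K/W
R_cav   = 0.17/(0.0468×0.9×19.3) = 0.2091 K/W
1/R_core = 1/R_stud + 1/R_cav → R_core = 0.001786 K/W
R_outer = 0.012/(0.192×19.3) = 0.003238 K/W
R_total = 0.01185 K/W
Q = ΔT/R_total = 21/0.01185

Q ≈ 1770 W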